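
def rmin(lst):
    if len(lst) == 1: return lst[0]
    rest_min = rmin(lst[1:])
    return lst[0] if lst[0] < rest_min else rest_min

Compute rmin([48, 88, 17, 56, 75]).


rmin([48, 88, 17, 56, 75]): compare 48 with rmin([88, 17, 56, 75])
rmin([88, 17, 56, 75]): compare 88 with rmin([17, 56, 75])
rmin([17, 56, 75]): compare 17 with rmin([56, 75])
rmin([56, 75]): compare 56 with rmin([75])
rmin([75]) = 75  (base case)
Compare 56 with 75 -> 56
Compare 17 with 56 -> 17
Compare 88 with 17 -> 17
Compare 48 with 17 -> 17

17


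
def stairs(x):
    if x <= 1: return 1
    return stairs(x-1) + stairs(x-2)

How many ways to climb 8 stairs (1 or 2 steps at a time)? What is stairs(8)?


Building up from base cases:
stairs(0) = 1
stairs(1) = 1
stairs(2) = stairs(1) + stairs(0) = 1 + 1 = 2
stairs(3) = stairs(2) + stairs(1) = 2 + 1 = 3
stairs(4) = stairs(3) + stairs(2) = 3 + 2 = 5
stairs(5) = stairs(4) + stairs(3) = 5 + 3 = 8
stairs(6) = stairs(5) + stairs(4) = 8 + 5 = 13
stairs(7) = stairs(6) + stairs(5) = 13 + 8 = 21
stairs(8) = stairs(7) + stairs(6) = 21 + 13 = 34

34


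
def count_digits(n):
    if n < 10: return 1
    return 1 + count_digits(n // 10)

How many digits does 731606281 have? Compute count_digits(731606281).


count_digits(731606281) = 1 + count_digits(73160628)
count_digits(73160628) = 1 + count_digits(7316062)
count_digits(7316062) = 1 + count_digits(731606)
count_digits(731606) = 1 + count_digits(73160)
count_digits(73160) = 1 + count_digits(7316)
count_digits(7316) = 1 + count_digits(731)
count_digits(731) = 1 + count_digits(73)
count_digits(73) = 1 + count_digits(7)
count_digits(7) = 1  (base case: 7 < 10)
Unwinding: 1 + 1 + 1 + 1 + 1 + 1 + 1 + 1 + 1 = 9

9


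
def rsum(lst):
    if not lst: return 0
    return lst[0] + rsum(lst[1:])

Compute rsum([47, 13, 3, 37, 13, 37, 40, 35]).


rsum([47, 13, 3, 37, 13, 37, 40, 35]) = 47 + rsum([13, 3, 37, 13, 37, 40, 35])
rsum([13, 3, 37, 13, 37, 40, 35]) = 13 + rsum([3, 37, 13, 37, 40, 35])
rsum([3, 37, 13, 37, 40, 35]) = 3 + rsum([37, 13, 37, 40, 35])
rsum([37, 13, 37, 40, 35]) = 37 + rsum([13, 37, 40, 35])
rsum([13, 37, 40, 35]) = 13 + rsum([37, 40, 35])
rsum([37, 40, 35]) = 37 + rsum([40, 35])
rsum([40, 35]) = 40 + rsum([35])
rsum([35]) = 35 + rsum([])
rsum([]) = 0  (base case)
Total: 47 + 13 + 3 + 37 + 13 + 37 + 40 + 35 + 0 = 225

225


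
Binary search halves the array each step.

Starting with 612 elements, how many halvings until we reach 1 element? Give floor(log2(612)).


612 / 2 = 306
306 / 2 = 153
153 / 2 = 76
76 / 2 = 38
38 / 2 = 19
19 / 2 = 9
9 / 2 = 4
4 / 2 = 2
2 / 2 = 1
Reached 1 after 9 halvings

9


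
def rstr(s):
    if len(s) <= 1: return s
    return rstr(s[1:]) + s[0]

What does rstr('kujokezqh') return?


rstr('kujokezqh') = rstr('ujokezqh') + 'k'
rstr('ujokezqh') = rstr('jokezqh') + 'u'
rstr('jokezqh') = rstr('okezqh') + 'j'
rstr('okezqh') = rstr('kezqh') + 'o'
rstr('kezqh') = rstr('ezqh') + 'k'
rstr('ezqh') = rstr('zqh') + 'e'
rstr('zqh') = rstr('qh') + 'z'
rstr('qh') = rstr('h') + 'q'
rstr('h') = 'h'  (base case)
Concatenating: 'h' + 'q' + 'z' + 'e' + 'k' + 'o' + 'j' + 'u' + 'k' = 'hqzekojuk'

hqzekojuk


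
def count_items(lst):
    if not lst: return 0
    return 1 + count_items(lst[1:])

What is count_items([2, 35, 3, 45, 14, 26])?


count_items([2, 35, 3, 45, 14, 26]) = 1 + count_items([35, 3, 45, 14, 26])
count_items([35, 3, 45, 14, 26]) = 1 + count_items([3, 45, 14, 26])
count_items([3, 45, 14, 26]) = 1 + count_items([45, 14, 26])
count_items([45, 14, 26]) = 1 + count_items([14, 26])
count_items([14, 26]) = 1 + count_items([26])
count_items([26]) = 1 + count_items([])
count_items([]) = 0  (base case)
Unwinding: 1 + 1 + 1 + 1 + 1 + 1 + 0 = 6

6


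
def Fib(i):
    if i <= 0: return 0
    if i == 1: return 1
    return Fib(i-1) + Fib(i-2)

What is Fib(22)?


Computing Fib(22) bottom-up:
Fib(0) = 0
Fib(1) = 1
Fib(2) = Fib(1) + Fib(0) = 1 + 0 = 1
Fib(3) = Fib(2) + Fib(1) = 1 + 1 = 2
Fib(4) = Fib(3) + Fib(2) = 2 + 1 = 3
Fib(5) = Fib(4) + Fib(3) = 3 + 2 = 5
Fib(6) = Fib(5) + Fib(4) = 5 + 3 = 8
Fib(7) = Fib(6) + Fib(5) = 8 + 5 = 13
Fib(8) = Fib(7) + Fib(6) = 13 + 8 = 21
Fib(9) = Fib(8) + Fib(7) = 21 + 13 = 34
Fib(10) = Fib(9) + Fib(8) = 34 + 21 = 55
Fib(11) = Fib(10) + Fib(9) = 55 + 34 = 89
Fib(12) = Fib(11) + Fib(10) = 89 + 55 = 144
Fib(13) = Fib(12) + Fib(11) = 144 + 89 = 233
Fib(14) = Fib(13) + Fib(12) = 233 + 144 = 377
Fib(15) = Fib(14) + Fib(13) = 377 + 233 = 610
Fib(16) = Fib(15) + Fib(14) = 610 + 377 = 987
Fib(17) = Fib(16) + Fib(15) = 987 + 610 = 1597
Fib(18) = Fib(17) + Fib(16) = 1597 + 987 = 2584
Fib(19) = Fib(18) + Fib(17) = 2584 + 1597 = 4181
Fib(20) = Fib(19) + Fib(18) = 4181 + 2584 = 6765
Fib(21) = Fib(20) + Fib(19) = 6765 + 4181 = 10946
Fib(22) = Fib(21) + Fib(20) = 10946 + 6765 = 17711

17711


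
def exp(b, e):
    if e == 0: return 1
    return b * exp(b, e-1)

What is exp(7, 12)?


exp(7, 12)
= 7 * exp(7, 11)
= 7 * 7 * exp(7, 10)
= 7 * 7 * 7 * exp(7, 9)
= 7 * 7 * 7 * 7 * exp(7, 8)
= 7 * 7 * 7 * 7 * 7 * exp(7, 7)
= 7 * 7 * 7 * 7 * 7 * 7 * exp(7, 6)
= 7 * 7 * 7 * 7 * 7 * 7 * 7 * exp(7, 5)
= 7 * 7 * 7 * 7 * 7 * 7 * 7 * 7 * exp(7, 4)
= 7 * 7 * 7 * 7 * 7 * 7 * 7 * 7 * 7 * exp(7, 3)
= 7 * 7 * 7 * 7 * 7 * 7 * 7 * 7 * 7 * 7 * exp(7, 2)
= 7 * 7 * 7 * 7 * 7 * 7 * 7 * 7 * 7 * 7 * 7 * exp(7, 1)
= 7 * 7 * 7 * 7 * 7 * 7 * 7 * 7 * 7 * 7 * 7 * 7 * exp(7, 0)
= 7 * 7 * 7 * 7 * 7 * 7 * 7 * 7 * 7 * 7 * 7 * 7 * 1
= 13841287201

13841287201


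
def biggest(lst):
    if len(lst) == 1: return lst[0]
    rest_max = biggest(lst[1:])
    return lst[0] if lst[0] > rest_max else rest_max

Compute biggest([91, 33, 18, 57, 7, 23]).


biggest([91, 33, 18, 57, 7, 23]): compare 91 with biggest([33, 18, 57, 7, 23])
biggest([33, 18, 57, 7, 23]): compare 33 with biggest([18, 57, 7, 23])
biggest([18, 57, 7, 23]): compare 18 with biggest([57, 7, 23])
biggest([57, 7, 23]): compare 57 with biggest([7, 23])
biggest([7, 23]): compare 7 with biggest([23])
biggest([23]) = 23  (base case)
Compare 7 with 23 -> 23
Compare 57 with 23 -> 57
Compare 18 with 57 -> 57
Compare 33 with 57 -> 57
Compare 91 with 57 -> 91

91


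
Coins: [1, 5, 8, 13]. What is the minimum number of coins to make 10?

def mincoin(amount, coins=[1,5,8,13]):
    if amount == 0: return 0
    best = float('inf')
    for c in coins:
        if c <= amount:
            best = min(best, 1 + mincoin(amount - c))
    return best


Building up with DP:
mincoin(0) = 0
mincoin(1) = min(1+mincoin(0)=1+0=1) = 1
mincoin(2) = min(1+mincoin(1)=1+1=2) = 2
mincoin(3) = min(1+mincoin(2)=1+2=3) = 3
mincoin(4) = min(1+mincoin(3)=1+3=4) = 4
mincoin(5) = min(1+mincoin(4)=1+4=5, 1+mincoin(0)=1+0=1) = 1
mincoin(6) = min(1+mincoin(5)=1+1=2, 1+mincoin(1)=1+1=2) = 2
mincoin(7) = min(1+mincoin(6)=1+2=3, 1+mincoin(2)=1+2=3) = 3
mincoin(8) = min(1+mincoin(7)=1+3=4, 1+mincoin(3)=1+3=4, 1+mincoin(0)=1+0=1) = 1
mincoin(9) = min(1+mincoin(8)=1+1=2, 1+mincoin(4)=1+4=5, 1+mincoin(1)=1+1=2) = 2
mincoin(10) = min(1+mincoin(9)=1+2=3, 1+mincoin(5)=1+1=2, 1+mincoin(2)=1+2=3) = 2

2


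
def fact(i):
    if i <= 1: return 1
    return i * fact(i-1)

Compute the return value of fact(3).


fact(3)
= 3 * fact(2)
= 3 * 2 * fact(1)
= 3 * 2 * 1
= 6

6


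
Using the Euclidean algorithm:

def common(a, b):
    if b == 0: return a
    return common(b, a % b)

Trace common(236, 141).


common(236, 141) = common(141, 95)
common(141, 95) = common(95, 46)
common(95, 46) = common(46, 3)
common(46, 3) = common(3, 1)
common(3, 1) = common(1, 0)
common(1, 0) = 1  (base case)

1


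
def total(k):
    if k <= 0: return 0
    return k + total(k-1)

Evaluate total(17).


total(17)
= 17 + 16 + 15 + 14 + 13 + 12 + 11 + 10 + 9 + 8 + 7 + 6 + 5 + 4 + 3 + 2 + 1 + total(0)
= 17 + 16 + 15 + 14 + 13 + 12 + 11 + 10 + 9 + 8 + 7 + 6 + 5 + 4 + 3 + 2 + 1 + 0
= 153

153


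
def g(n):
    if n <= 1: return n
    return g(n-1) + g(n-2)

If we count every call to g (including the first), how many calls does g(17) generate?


Let C(n) = total calls for g(n)
C(0) = 1, C(1) = 1
C(2) = 1 + C(1) + C(0) = 1 + 1 + 1 = 3
C(3) = 1 + C(2) + C(1) = 1 + 3 + 1 = 5
C(4) = 1 + C(3) + C(2) = 1 + 5 + 3 = 9
C(5) = 1 + C(4) + C(3) = 1 + 9 + 5 = 15
C(6) = 1 + C(5) + C(4) = 1 + 15 + 9 = 25
C(7) = 1 + C(6) + C(5) = 1 + 25 + 15 = 41
C(8) = 1 + C(7) + C(6) = 1 + 41 + 25 = 67
C(9) = 1 + C(8) + C(7) = 1 + 67 + 41 = 109
C(10) = 1 + C(9) + C(8) = 1 + 109 + 67 = 177
C(11) = 1 + C(10) + C(9) = 1 + 177 + 109 = 287
C(12) = 1 + C(11) + C(10) = 1 + 287 + 177 = 465
C(13) = 1 + C(12) + C(11) = 1 + 465 + 287 = 753
C(14) = 1 + C(13) + C(12) = 1 + 753 + 465 = 1219
C(15) = 1 + C(14) + C(13) = 1 + 1219 + 753 = 1973
C(16) = 1 + C(15) + C(14) = 1 + 1973 + 1219 = 3193
C(17) = 1 + C(16) + C(15) = 1 + 3193 + 1973 = 5167

5167


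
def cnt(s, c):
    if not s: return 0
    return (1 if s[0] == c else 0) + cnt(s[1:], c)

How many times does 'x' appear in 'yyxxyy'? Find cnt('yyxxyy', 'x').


s[0]='y' != 'x' -> 0
s[0]='y' != 'x' -> 0
s[0]='x' == 'x' -> 1
s[0]='x' == 'x' -> 1
s[0]='y' != 'x' -> 0
s[0]='y' != 'x' -> 0
Sum: 0 + 0 + 1 + 1 + 0 + 0 = 2

2


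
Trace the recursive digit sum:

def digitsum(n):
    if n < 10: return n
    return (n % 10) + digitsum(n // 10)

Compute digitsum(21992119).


digitsum(21992119) = 9 + digitsum(2199211)
digitsum(2199211) = 1 + digitsum(219921)
digitsum(219921) = 1 + digitsum(21992)
digitsum(21992) = 2 + digitsum(2199)
digitsum(2199) = 9 + digitsum(219)
digitsum(219) = 9 + digitsum(21)
digitsum(21) = 1 + digitsum(2)
digitsum(2) = 2  (base case)
Total: 9 + 1 + 1 + 2 + 9 + 9 + 1 + 2 = 34

34


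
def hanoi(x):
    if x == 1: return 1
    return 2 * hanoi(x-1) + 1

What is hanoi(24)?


hanoi(24) = 2 * hanoi(23) + 1
hanoi(23) = 2 * hanoi(22) + 1
hanoi(22) = 2 * hanoi(21) + 1
hanoi(21) = 2 * hanoi(20) + 1
hanoi(20) = 2 * hanoi(19) + 1
hanoi(19) = 2 * hanoi(18) + 1
hanoi(18) = 2 * hanoi(17) + 1
hanoi(17) = 2 * hanoi(16) + 1
hanoi(16) = 2 * hanoi(15) + 1
hanoi(15) = 2 * hanoi(14) + 1
hanoi(14) = 2 * hanoi(13) + 1
hanoi(13) = 2 * hanoi(12) + 1
hanoi(12) = 2 * hanoi(11) + 1
hanoi(11) = 2 * hanoi(10) + 1
hanoi(10) = 2 * hanoi(9) + 1
hanoi(9) = 2 * hanoi(8) + 1
hanoi(8) = 2 * hanoi(7) + 1
hanoi(7) = 2 * hanoi(6) + 1
hanoi(6) = 2 * hanoi(5) + 1
hanoi(5) = 2 * hanoi(4) + 1
hanoi(4) = 2 * hanoi(3) + 1
hanoi(3) = 2 * hanoi(2) + 1
hanoi(2) = 2 * hanoi(1) + 1
hanoi(1) = 1  (base case)
hanoi(2) = 2 * 1 + 1 = 3
hanoi(3) = 2 * 3 + 1 = 7
hanoi(4) = 2 * 7 + 1 = 15
hanoi(5) = 2 * 15 + 1 = 31
hanoi(6) = 2 * 31 + 1 = 63
hanoi(7) = 2 * 63 + 1 = 127
hanoi(8) = 2 * 127 + 1 = 255
hanoi(9) = 2 * 255 + 1 = 511
hanoi(10) = 2 * 511 + 1 = 1023
hanoi(11) = 2 * 1023 + 1 = 2047
hanoi(12) = 2 * 2047 + 1 = 4095
hanoi(13) = 2 * 4095 + 1 = 8191
hanoi(14) = 2 * 8191 + 1 = 16383
hanoi(15) = 2 * 16383 + 1 = 32767
hanoi(16) = 2 * 32767 + 1 = 65535
hanoi(17) = 2 * 65535 + 1 = 131071
hanoi(18) = 2 * 131071 + 1 = 262143
hanoi(19) = 2 * 262143 + 1 = 524287
hanoi(20) = 2 * 524287 + 1 = 1048575
hanoi(21) = 2 * 1048575 + 1 = 2097151
hanoi(22) = 2 * 2097151 + 1 = 4194303
hanoi(23) = 2 * 4194303 + 1 = 8388607
hanoi(24) = 2 * 8388607 + 1 = 16777215

16777215


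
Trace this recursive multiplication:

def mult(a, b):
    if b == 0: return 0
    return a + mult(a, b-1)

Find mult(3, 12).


mult(3, 12) = 3 + mult(3, 11)
mult(3, 11) = 3 + mult(3, 10)
mult(3, 10) = 3 + mult(3, 9)
mult(3, 9) = 3 + mult(3, 8)
mult(3, 8) = 3 + mult(3, 7)
mult(3, 7) = 3 + mult(3, 6)
mult(3, 6) = 3 + mult(3, 5)
mult(3, 5) = 3 + mult(3, 4)
mult(3, 4) = 3 + mult(3, 3)
mult(3, 3) = 3 + mult(3, 2)
mult(3, 2) = 3 + mult(3, 1)
mult(3, 1) = 3 + mult(3, 0)
mult(3, 0) = 0  (base case)
Total: 3 + 3 + 3 + 3 + 3 + 3 + 3 + 3 + 3 + 3 + 3 + 3 + 0 = 36

36


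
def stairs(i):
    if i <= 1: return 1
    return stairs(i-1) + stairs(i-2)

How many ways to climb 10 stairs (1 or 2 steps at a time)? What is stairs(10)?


Building up from base cases:
stairs(0) = 1
stairs(1) = 1
stairs(2) = stairs(1) + stairs(0) = 1 + 1 = 2
stairs(3) = stairs(2) + stairs(1) = 2 + 1 = 3
stairs(4) = stairs(3) + stairs(2) = 3 + 2 = 5
stairs(5) = stairs(4) + stairs(3) = 5 + 3 = 8
stairs(6) = stairs(5) + stairs(4) = 8 + 5 = 13
stairs(7) = stairs(6) + stairs(5) = 13 + 8 = 21
stairs(8) = stairs(7) + stairs(6) = 21 + 13 = 34
stairs(9) = stairs(8) + stairs(7) = 34 + 21 = 55
stairs(10) = stairs(9) + stairs(8) = 55 + 34 = 89

89


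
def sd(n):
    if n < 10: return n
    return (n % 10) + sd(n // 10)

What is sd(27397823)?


sd(27397823) = 3 + sd(2739782)
sd(2739782) = 2 + sd(273978)
sd(273978) = 8 + sd(27397)
sd(27397) = 7 + sd(2739)
sd(2739) = 9 + sd(273)
sd(273) = 3 + sd(27)
sd(27) = 7 + sd(2)
sd(2) = 2  (base case)
Total: 3 + 2 + 8 + 7 + 9 + 3 + 7 + 2 = 41

41


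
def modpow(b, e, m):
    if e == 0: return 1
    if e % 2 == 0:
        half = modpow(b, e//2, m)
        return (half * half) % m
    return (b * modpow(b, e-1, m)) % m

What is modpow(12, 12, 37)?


modpow(12, 12, 37): e is even, compute modpow(12, 6, 37)
  modpow(12, 6, 37): e is even, compute modpow(12, 3, 37)
    modpow(12, 3, 37): e is odd, compute modpow(12, 2, 37)
      modpow(12, 2, 37): e is even, compute modpow(12, 1, 37)
        modpow(12, 1, 37): e is odd, compute modpow(12, 0, 37)
          modpow(12, 0, 37) = 1
        (12 * 1) % 37 = 12
      half=12, (12*12) % 37 = 33
    (12 * 33) % 37 = 26
  half=26, (26*26) % 37 = 10
half=10, (10*10) % 37 = 26

26


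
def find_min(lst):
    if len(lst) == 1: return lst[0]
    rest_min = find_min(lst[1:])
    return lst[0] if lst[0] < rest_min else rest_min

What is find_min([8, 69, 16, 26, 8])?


find_min([8, 69, 16, 26, 8]): compare 8 with find_min([69, 16, 26, 8])
find_min([69, 16, 26, 8]): compare 69 with find_min([16, 26, 8])
find_min([16, 26, 8]): compare 16 with find_min([26, 8])
find_min([26, 8]): compare 26 with find_min([8])
find_min([8]) = 8  (base case)
Compare 26 with 8 -> 8
Compare 16 with 8 -> 8
Compare 69 with 8 -> 8
Compare 8 with 8 -> 8

8


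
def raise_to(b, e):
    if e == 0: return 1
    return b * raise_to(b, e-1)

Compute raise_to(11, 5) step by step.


raise_to(11, 5)
= 11 * raise_to(11, 4)
= 11 * 11 * raise_to(11, 3)
= 11 * 11 * 11 * raise_to(11, 2)
= 11 * 11 * 11 * 11 * raise_to(11, 1)
= 11 * 11 * 11 * 11 * 11 * raise_to(11, 0)
= 11 * 11 * 11 * 11 * 11 * 1
= 161051

161051


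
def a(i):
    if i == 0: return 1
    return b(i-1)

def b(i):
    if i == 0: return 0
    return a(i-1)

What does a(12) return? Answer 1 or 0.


a(12) = b(11)
b(11) = a(10)
a(10) = b(9)
b(9) = a(8)
a(8) = b(7)
b(7) = a(6)
a(6) = b(5)
b(5) = a(4)
a(4) = b(3)
b(3) = a(2)
a(2) = b(1)
b(1) = a(0)
a(0) = 1  (base case)
Result: 1

1


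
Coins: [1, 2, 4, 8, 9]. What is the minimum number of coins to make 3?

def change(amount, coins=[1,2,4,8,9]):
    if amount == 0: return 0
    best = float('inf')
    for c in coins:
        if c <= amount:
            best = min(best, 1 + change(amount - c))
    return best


Building up with DP:
change(0) = 0
change(1) = min(1+change(0)=1+0=1) = 1
change(2) = min(1+change(1)=1+1=2, 1+change(0)=1+0=1) = 1
change(3) = min(1+change(2)=1+1=2, 1+change(1)=1+1=2) = 2

2


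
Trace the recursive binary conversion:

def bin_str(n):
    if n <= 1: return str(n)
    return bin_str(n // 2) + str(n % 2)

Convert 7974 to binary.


bin_str(7974) = bin_str(3987) + '0'
bin_str(3987) = bin_str(1993) + '1'
bin_str(1993) = bin_str(996) + '1'
bin_str(996) = bin_str(498) + '0'
bin_str(498) = bin_str(249) + '0'
bin_str(249) = bin_str(124) + '1'
bin_str(124) = bin_str(62) + '0'
bin_str(62) = bin_str(31) + '0'
bin_str(31) = bin_str(15) + '1'
bin_str(15) = bin_str(7) + '1'
bin_str(7) = bin_str(3) + '1'
bin_str(3) = bin_str(1) + '1'
bin_str(1) = '1'  (base case)
Concatenating: '1' + '1' + '1' + '1' + '1' + '0' + '0' + '1' + '0' + '0' + '1' + '1' + '0' = '1111100100110'

1111100100110


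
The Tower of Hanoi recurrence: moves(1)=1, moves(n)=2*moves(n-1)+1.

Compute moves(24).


moves(24) = 2 * moves(23) + 1
moves(23) = 2 * moves(22) + 1
moves(22) = 2 * moves(21) + 1
moves(21) = 2 * moves(20) + 1
moves(20) = 2 * moves(19) + 1
moves(19) = 2 * moves(18) + 1
moves(18) = 2 * moves(17) + 1
moves(17) = 2 * moves(16) + 1
moves(16) = 2 * moves(15) + 1
moves(15) = 2 * moves(14) + 1
moves(14) = 2 * moves(13) + 1
moves(13) = 2 * moves(12) + 1
moves(12) = 2 * moves(11) + 1
moves(11) = 2 * moves(10) + 1
moves(10) = 2 * moves(9) + 1
moves(9) = 2 * moves(8) + 1
moves(8) = 2 * moves(7) + 1
moves(7) = 2 * moves(6) + 1
moves(6) = 2 * moves(5) + 1
moves(5) = 2 * moves(4) + 1
moves(4) = 2 * moves(3) + 1
moves(3) = 2 * moves(2) + 1
moves(2) = 2 * moves(1) + 1
moves(1) = 1  (base case)
moves(2) = 2 * 1 + 1 = 3
moves(3) = 2 * 3 + 1 = 7
moves(4) = 2 * 7 + 1 = 15
moves(5) = 2 * 15 + 1 = 31
moves(6) = 2 * 31 + 1 = 63
moves(7) = 2 * 63 + 1 = 127
moves(8) = 2 * 127 + 1 = 255
moves(9) = 2 * 255 + 1 = 511
moves(10) = 2 * 511 + 1 = 1023
moves(11) = 2 * 1023 + 1 = 2047
moves(12) = 2 * 2047 + 1 = 4095
moves(13) = 2 * 4095 + 1 = 8191
moves(14) = 2 * 8191 + 1 = 16383
moves(15) = 2 * 16383 + 1 = 32767
moves(16) = 2 * 32767 + 1 = 65535
moves(17) = 2 * 65535 + 1 = 131071
moves(18) = 2 * 131071 + 1 = 262143
moves(19) = 2 * 262143 + 1 = 524287
moves(20) = 2 * 524287 + 1 = 1048575
moves(21) = 2 * 1048575 + 1 = 2097151
moves(22) = 2 * 2097151 + 1 = 4194303
moves(23) = 2 * 4194303 + 1 = 8388607
moves(24) = 2 * 8388607 + 1 = 16777215

16777215


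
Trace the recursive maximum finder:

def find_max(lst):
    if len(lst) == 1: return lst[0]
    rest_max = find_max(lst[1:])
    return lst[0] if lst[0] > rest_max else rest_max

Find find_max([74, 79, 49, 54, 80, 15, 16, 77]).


find_max([74, 79, 49, 54, 80, 15, 16, 77]): compare 74 with find_max([79, 49, 54, 80, 15, 16, 77])
find_max([79, 49, 54, 80, 15, 16, 77]): compare 79 with find_max([49, 54, 80, 15, 16, 77])
find_max([49, 54, 80, 15, 16, 77]): compare 49 with find_max([54, 80, 15, 16, 77])
find_max([54, 80, 15, 16, 77]): compare 54 with find_max([80, 15, 16, 77])
find_max([80, 15, 16, 77]): compare 80 with find_max([15, 16, 77])
find_max([15, 16, 77]): compare 15 with find_max([16, 77])
find_max([16, 77]): compare 16 with find_max([77])
find_max([77]) = 77  (base case)
Compare 16 with 77 -> 77
Compare 15 with 77 -> 77
Compare 80 with 77 -> 80
Compare 54 with 80 -> 80
Compare 49 with 80 -> 80
Compare 79 with 80 -> 80
Compare 74 with 80 -> 80

80


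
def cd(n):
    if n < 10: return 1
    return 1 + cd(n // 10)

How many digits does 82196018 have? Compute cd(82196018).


cd(82196018) = 1 + cd(8219601)
cd(8219601) = 1 + cd(821960)
cd(821960) = 1 + cd(82196)
cd(82196) = 1 + cd(8219)
cd(8219) = 1 + cd(821)
cd(821) = 1 + cd(82)
cd(82) = 1 + cd(8)
cd(8) = 1  (base case: 8 < 10)
Unwinding: 1 + 1 + 1 + 1 + 1 + 1 + 1 + 1 = 8

8


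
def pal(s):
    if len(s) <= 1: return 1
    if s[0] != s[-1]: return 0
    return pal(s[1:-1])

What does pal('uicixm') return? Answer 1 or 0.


pal('uicixm'): s[0]='u' != s[-1]='m' -> return 0
Result: 0 (not a palindrome)

0


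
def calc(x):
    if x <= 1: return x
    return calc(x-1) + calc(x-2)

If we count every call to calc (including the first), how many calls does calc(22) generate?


Let C(n) = total calls for calc(n)
C(0) = 1, C(1) = 1
C(2) = 1 + C(1) + C(0) = 1 + 1 + 1 = 3
C(3) = 1 + C(2) + C(1) = 1 + 3 + 1 = 5
C(4) = 1 + C(3) + C(2) = 1 + 5 + 3 = 9
C(5) = 1 + C(4) + C(3) = 1 + 9 + 5 = 15
C(6) = 1 + C(5) + C(4) = 1 + 15 + 9 = 25
C(7) = 1 + C(6) + C(5) = 1 + 25 + 15 = 41
C(8) = 1 + C(7) + C(6) = 1 + 41 + 25 = 67
C(9) = 1 + C(8) + C(7) = 1 + 67 + 41 = 109
C(10) = 1 + C(9) + C(8) = 1 + 109 + 67 = 177
C(11) = 1 + C(10) + C(9) = 1 + 177 + 109 = 287
C(12) = 1 + C(11) + C(10) = 1 + 287 + 177 = 465
C(13) = 1 + C(12) + C(11) = 1 + 465 + 287 = 753
C(14) = 1 + C(13) + C(12) = 1 + 753 + 465 = 1219
C(15) = 1 + C(14) + C(13) = 1 + 1219 + 753 = 1973
C(16) = 1 + C(15) + C(14) = 1 + 1973 + 1219 = 3193
C(17) = 1 + C(16) + C(15) = 1 + 3193 + 1973 = 5167
C(18) = 1 + C(17) + C(16) = 1 + 5167 + 3193 = 8361
C(19) = 1 + C(18) + C(17) = 1 + 8361 + 5167 = 13529
C(20) = 1 + C(19) + C(18) = 1 + 13529 + 8361 = 21891
C(21) = 1 + C(20) + C(19) = 1 + 21891 + 13529 = 35421
C(22) = 1 + C(21) + C(20) = 1 + 35421 + 21891 = 57313

57313


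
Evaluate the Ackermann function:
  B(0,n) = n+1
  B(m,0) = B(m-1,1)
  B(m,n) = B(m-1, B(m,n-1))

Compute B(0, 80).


B(0, 80) = 81
Result: B(0, 80) = 81

81


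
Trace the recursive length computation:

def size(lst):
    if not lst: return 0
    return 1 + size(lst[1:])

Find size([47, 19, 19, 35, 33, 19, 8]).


size([47, 19, 19, 35, 33, 19, 8]) = 1 + size([19, 19, 35, 33, 19, 8])
size([19, 19, 35, 33, 19, 8]) = 1 + size([19, 35, 33, 19, 8])
size([19, 35, 33, 19, 8]) = 1 + size([35, 33, 19, 8])
size([35, 33, 19, 8]) = 1 + size([33, 19, 8])
size([33, 19, 8]) = 1 + size([19, 8])
size([19, 8]) = 1 + size([8])
size([8]) = 1 + size([])
size([]) = 0  (base case)
Unwinding: 1 + 1 + 1 + 1 + 1 + 1 + 1 + 0 = 7

7


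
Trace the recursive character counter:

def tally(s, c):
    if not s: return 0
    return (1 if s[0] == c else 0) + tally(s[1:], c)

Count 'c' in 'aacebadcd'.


s[0]='a' != 'c' -> 0
s[0]='a' != 'c' -> 0
s[0]='c' == 'c' -> 1
s[0]='e' != 'c' -> 0
s[0]='b' != 'c' -> 0
s[0]='a' != 'c' -> 0
s[0]='d' != 'c' -> 0
s[0]='c' == 'c' -> 1
s[0]='d' != 'c' -> 0
Sum: 0 + 0 + 1 + 0 + 0 + 0 + 0 + 1 + 0 = 2

2


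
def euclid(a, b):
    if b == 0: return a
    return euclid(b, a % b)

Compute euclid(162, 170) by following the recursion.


euclid(162, 170) = euclid(170, 162)
euclid(170, 162) = euclid(162, 8)
euclid(162, 8) = euclid(8, 2)
euclid(8, 2) = euclid(2, 0)
euclid(2, 0) = 2  (base case)

2


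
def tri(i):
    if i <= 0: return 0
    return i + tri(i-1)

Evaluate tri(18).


tri(18)
= 18 + 17 + 16 + 15 + 14 + 13 + 12 + 11 + 10 + 9 + 8 + 7 + 6 + 5 + 4 + 3 + 2 + 1 + tri(0)
= 18 + 17 + 16 + 15 + 14 + 13 + 12 + 11 + 10 + 9 + 8 + 7 + 6 + 5 + 4 + 3 + 2 + 1 + 0
= 171

171


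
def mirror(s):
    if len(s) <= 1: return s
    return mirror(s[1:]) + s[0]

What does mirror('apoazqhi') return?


mirror('apoazqhi') = mirror('poazqhi') + 'a'
mirror('poazqhi') = mirror('oazqhi') + 'p'
mirror('oazqhi') = mirror('azqhi') + 'o'
mirror('azqhi') = mirror('zqhi') + 'a'
mirror('zqhi') = mirror('qhi') + 'z'
mirror('qhi') = mirror('hi') + 'q'
mirror('hi') = mirror('i') + 'h'
mirror('i') = 'i'  (base case)
Concatenating: 'i' + 'h' + 'q' + 'z' + 'a' + 'o' + 'p' + 'a' = 'ihqzaopa'

ihqzaopa


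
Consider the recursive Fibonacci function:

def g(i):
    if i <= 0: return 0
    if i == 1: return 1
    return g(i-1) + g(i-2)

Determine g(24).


Computing g(24) bottom-up:
g(0) = 0
g(1) = 1
g(2) = g(1) + g(0) = 1 + 0 = 1
g(3) = g(2) + g(1) = 1 + 1 = 2
g(4) = g(3) + g(2) = 2 + 1 = 3
g(5) = g(4) + g(3) = 3 + 2 = 5
g(6) = g(5) + g(4) = 5 + 3 = 8
g(7) = g(6) + g(5) = 8 + 5 = 13
g(8) = g(7) + g(6) = 13 + 8 = 21
g(9) = g(8) + g(7) = 21 + 13 = 34
g(10) = g(9) + g(8) = 34 + 21 = 55
g(11) = g(10) + g(9) = 55 + 34 = 89
g(12) = g(11) + g(10) = 89 + 55 = 144
g(13) = g(12) + g(11) = 144 + 89 = 233
g(14) = g(13) + g(12) = 233 + 144 = 377
g(15) = g(14) + g(13) = 377 + 233 = 610
g(16) = g(15) + g(14) = 610 + 377 = 987
g(17) = g(16) + g(15) = 987 + 610 = 1597
g(18) = g(17) + g(16) = 1597 + 987 = 2584
g(19) = g(18) + g(17) = 2584 + 1597 = 4181
g(20) = g(19) + g(18) = 4181 + 2584 = 6765
g(21) = g(20) + g(19) = 6765 + 4181 = 10946
g(22) = g(21) + g(20) = 10946 + 6765 = 17711
g(23) = g(22) + g(21) = 17711 + 10946 = 28657
g(24) = g(23) + g(22) = 28657 + 17711 = 46368

46368


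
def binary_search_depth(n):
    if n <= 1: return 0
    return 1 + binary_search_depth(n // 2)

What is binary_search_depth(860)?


860 / 2 = 430
430 / 2 = 215
215 / 2 = 107
107 / 2 = 53
53 / 2 = 26
26 / 2 = 13
13 / 2 = 6
6 / 2 = 3
3 / 2 = 1
Reached 1 after 9 halvings

9


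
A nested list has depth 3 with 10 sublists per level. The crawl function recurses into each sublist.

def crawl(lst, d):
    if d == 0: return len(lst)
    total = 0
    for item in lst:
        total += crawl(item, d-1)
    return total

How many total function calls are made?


At depth 0 (root): 1 call
At depth 1: each of 1 parents calls crawl on 10 children = 10 calls
At depth 2: each of 10 parents calls crawl on 10 children = 100 calls
At depth 3: each of 100 parents calls crawl on 10 children = 1000 calls
Total: 1 + 10 + 100 + 1000 = 1111

1111


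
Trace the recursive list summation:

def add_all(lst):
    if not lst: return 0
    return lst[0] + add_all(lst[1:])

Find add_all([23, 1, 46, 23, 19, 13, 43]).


add_all([23, 1, 46, 23, 19, 13, 43]) = 23 + add_all([1, 46, 23, 19, 13, 43])
add_all([1, 46, 23, 19, 13, 43]) = 1 + add_all([46, 23, 19, 13, 43])
add_all([46, 23, 19, 13, 43]) = 46 + add_all([23, 19, 13, 43])
add_all([23, 19, 13, 43]) = 23 + add_all([19, 13, 43])
add_all([19, 13, 43]) = 19 + add_all([13, 43])
add_all([13, 43]) = 13 + add_all([43])
add_all([43]) = 43 + add_all([])
add_all([]) = 0  (base case)
Total: 23 + 1 + 46 + 23 + 19 + 13 + 43 + 0 = 168

168


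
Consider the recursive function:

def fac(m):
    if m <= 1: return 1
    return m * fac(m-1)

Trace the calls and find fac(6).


fac(6)
= 6 * fac(5)
= 6 * 5 * fac(4)
= 6 * 5 * 4 * fac(3)
= 6 * 5 * 4 * 3 * fac(2)
= 6 * 5 * 4 * 3 * 2 * fac(1)
= 6 * 5 * 4 * 3 * 2 * 1
= 720

720


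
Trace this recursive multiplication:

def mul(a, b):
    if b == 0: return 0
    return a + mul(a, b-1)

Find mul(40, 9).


mul(40, 9) = 40 + mul(40, 8)
mul(40, 8) = 40 + mul(40, 7)
mul(40, 7) = 40 + mul(40, 6)
mul(40, 6) = 40 + mul(40, 5)
mul(40, 5) = 40 + mul(40, 4)
mul(40, 4) = 40 + mul(40, 3)
mul(40, 3) = 40 + mul(40, 2)
mul(40, 2) = 40 + mul(40, 1)
mul(40, 1) = 40 + mul(40, 0)
mul(40, 0) = 0  (base case)
Total: 40 + 40 + 40 + 40 + 40 + 40 + 40 + 40 + 40 + 0 = 360

360


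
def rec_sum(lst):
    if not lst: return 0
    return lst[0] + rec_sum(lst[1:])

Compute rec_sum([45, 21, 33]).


rec_sum([45, 21, 33]) = 45 + rec_sum([21, 33])
rec_sum([21, 33]) = 21 + rec_sum([33])
rec_sum([33]) = 33 + rec_sum([])
rec_sum([]) = 0  (base case)
Total: 45 + 21 + 33 + 0 = 99

99


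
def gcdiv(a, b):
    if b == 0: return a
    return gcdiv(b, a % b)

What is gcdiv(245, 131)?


gcdiv(245, 131) = gcdiv(131, 114)
gcdiv(131, 114) = gcdiv(114, 17)
gcdiv(114, 17) = gcdiv(17, 12)
gcdiv(17, 12) = gcdiv(12, 5)
gcdiv(12, 5) = gcdiv(5, 2)
gcdiv(5, 2) = gcdiv(2, 1)
gcdiv(2, 1) = gcdiv(1, 0)
gcdiv(1, 0) = 1  (base case)

1


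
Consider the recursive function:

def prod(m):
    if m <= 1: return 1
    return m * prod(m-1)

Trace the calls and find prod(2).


prod(2)
= 2 * prod(1)
= 2 * 1
= 2

2


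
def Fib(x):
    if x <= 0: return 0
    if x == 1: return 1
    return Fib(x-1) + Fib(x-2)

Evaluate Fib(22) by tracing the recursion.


Computing Fib(22) bottom-up:
Fib(0) = 0
Fib(1) = 1
Fib(2) = Fib(1) + Fib(0) = 1 + 0 = 1
Fib(3) = Fib(2) + Fib(1) = 1 + 1 = 2
Fib(4) = Fib(3) + Fib(2) = 2 + 1 = 3
Fib(5) = Fib(4) + Fib(3) = 3 + 2 = 5
Fib(6) = Fib(5) + Fib(4) = 5 + 3 = 8
Fib(7) = Fib(6) + Fib(5) = 8 + 5 = 13
Fib(8) = Fib(7) + Fib(6) = 13 + 8 = 21
Fib(9) = Fib(8) + Fib(7) = 21 + 13 = 34
Fib(10) = Fib(9) + Fib(8) = 34 + 21 = 55
Fib(11) = Fib(10) + Fib(9) = 55 + 34 = 89
Fib(12) = Fib(11) + Fib(10) = 89 + 55 = 144
Fib(13) = Fib(12) + Fib(11) = 144 + 89 = 233
Fib(14) = Fib(13) + Fib(12) = 233 + 144 = 377
Fib(15) = Fib(14) + Fib(13) = 377 + 233 = 610
Fib(16) = Fib(15) + Fib(14) = 610 + 377 = 987
Fib(17) = Fib(16) + Fib(15) = 987 + 610 = 1597
Fib(18) = Fib(17) + Fib(16) = 1597 + 987 = 2584
Fib(19) = Fib(18) + Fib(17) = 2584 + 1597 = 4181
Fib(20) = Fib(19) + Fib(18) = 4181 + 2584 = 6765
Fib(21) = Fib(20) + Fib(19) = 6765 + 4181 = 10946
Fib(22) = Fib(21) + Fib(20) = 10946 + 6765 = 17711

17711


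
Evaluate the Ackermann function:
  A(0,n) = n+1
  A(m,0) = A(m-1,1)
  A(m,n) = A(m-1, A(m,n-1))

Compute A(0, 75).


A(0, 75) = 76
Result: A(0, 75) = 76

76


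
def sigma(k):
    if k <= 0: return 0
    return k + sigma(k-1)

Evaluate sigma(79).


sigma(79)
= 79 + 78 + 77 + 76 + 75 + 74 + 73 + 72 + 71 + 70 + 69 + 68 + 67 + 66 + 65 + 64 + 63 + 62 + 61 + 60 + 59 + 58 + 57 + 56 + 55 + 54 + 53 + 52 + 51 + 50 + 49 + 48 + 47 + 46 + 45 + 44 + 43 + 42 + 41 + 40 + 39 + 38 + 37 + 36 + 35 + 34 + 33 + 32 + 31 + 30 + 29 + 28 + 27 + 26 + 25 + 24 + 23 + 22 + 21 + 20 + 19 + 18 + 17 + 16 + 15 + 14 + 13 + 12 + 11 + 10 + 9 + 8 + 7 + 6 + 5 + 4 + 3 + 2 + 1 + sigma(0)
= 79 + 78 + 77 + 76 + 75 + 74 + 73 + 72 + 71 + 70 + 69 + 68 + 67 + 66 + 65 + 64 + 63 + 62 + 61 + 60 + 59 + 58 + 57 + 56 + 55 + 54 + 53 + 52 + 51 + 50 + 49 + 48 + 47 + 46 + 45 + 44 + 43 + 42 + 41 + 40 + 39 + 38 + 37 + 36 + 35 + 34 + 33 + 32 + 31 + 30 + 29 + 28 + 27 + 26 + 25 + 24 + 23 + 22 + 21 + 20 + 19 + 18 + 17 + 16 + 15 + 14 + 13 + 12 + 11 + 10 + 9 + 8 + 7 + 6 + 5 + 4 + 3 + 2 + 1 + 0
= 3160

3160


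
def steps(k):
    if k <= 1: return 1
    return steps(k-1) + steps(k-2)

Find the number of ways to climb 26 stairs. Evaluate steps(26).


Building up from base cases:
steps(0) = 1
steps(1) = 1
steps(2) = steps(1) + steps(0) = 1 + 1 = 2
steps(3) = steps(2) + steps(1) = 2 + 1 = 3
steps(4) = steps(3) + steps(2) = 3 + 2 = 5
steps(5) = steps(4) + steps(3) = 5 + 3 = 8
steps(6) = steps(5) + steps(4) = 8 + 5 = 13
steps(7) = steps(6) + steps(5) = 13 + 8 = 21
steps(8) = steps(7) + steps(6) = 21 + 13 = 34
steps(9) = steps(8) + steps(7) = 34 + 21 = 55
steps(10) = steps(9) + steps(8) = 55 + 34 = 89
steps(11) = steps(10) + steps(9) = 89 + 55 = 144
steps(12) = steps(11) + steps(10) = 144 + 89 = 233
steps(13) = steps(12) + steps(11) = 233 + 144 = 377
steps(14) = steps(13) + steps(12) = 377 + 233 = 610
steps(15) = steps(14) + steps(13) = 610 + 377 = 987
steps(16) = steps(15) + steps(14) = 987 + 610 = 1597
steps(17) = steps(16) + steps(15) = 1597 + 987 = 2584
steps(18) = steps(17) + steps(16) = 2584 + 1597 = 4181
steps(19) = steps(18) + steps(17) = 4181 + 2584 = 6765
steps(20) = steps(19) + steps(18) = 6765 + 4181 = 10946
steps(21) = steps(20) + steps(19) = 10946 + 6765 = 17711
steps(22) = steps(21) + steps(20) = 17711 + 10946 = 28657
steps(23) = steps(22) + steps(21) = 28657 + 17711 = 46368
steps(24) = steps(23) + steps(22) = 46368 + 28657 = 75025
steps(25) = steps(24) + steps(23) = 75025 + 46368 = 121393
steps(26) = steps(25) + steps(24) = 121393 + 75025 = 196418

196418


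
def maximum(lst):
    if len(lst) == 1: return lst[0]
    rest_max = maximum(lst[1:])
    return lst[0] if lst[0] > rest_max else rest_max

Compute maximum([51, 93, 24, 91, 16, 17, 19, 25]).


maximum([51, 93, 24, 91, 16, 17, 19, 25]): compare 51 with maximum([93, 24, 91, 16, 17, 19, 25])
maximum([93, 24, 91, 16, 17, 19, 25]): compare 93 with maximum([24, 91, 16, 17, 19, 25])
maximum([24, 91, 16, 17, 19, 25]): compare 24 with maximum([91, 16, 17, 19, 25])
maximum([91, 16, 17, 19, 25]): compare 91 with maximum([16, 17, 19, 25])
maximum([16, 17, 19, 25]): compare 16 with maximum([17, 19, 25])
maximum([17, 19, 25]): compare 17 with maximum([19, 25])
maximum([19, 25]): compare 19 with maximum([25])
maximum([25]) = 25  (base case)
Compare 19 with 25 -> 25
Compare 17 with 25 -> 25
Compare 16 with 25 -> 25
Compare 91 with 25 -> 91
Compare 24 with 91 -> 91
Compare 93 with 91 -> 93
Compare 51 with 93 -> 93

93


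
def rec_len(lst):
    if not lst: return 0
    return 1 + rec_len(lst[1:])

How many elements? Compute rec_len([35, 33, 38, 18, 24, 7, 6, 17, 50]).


rec_len([35, 33, 38, 18, 24, 7, 6, 17, 50]) = 1 + rec_len([33, 38, 18, 24, 7, 6, 17, 50])
rec_len([33, 38, 18, 24, 7, 6, 17, 50]) = 1 + rec_len([38, 18, 24, 7, 6, 17, 50])
rec_len([38, 18, 24, 7, 6, 17, 50]) = 1 + rec_len([18, 24, 7, 6, 17, 50])
rec_len([18, 24, 7, 6, 17, 50]) = 1 + rec_len([24, 7, 6, 17, 50])
rec_len([24, 7, 6, 17, 50]) = 1 + rec_len([7, 6, 17, 50])
rec_len([7, 6, 17, 50]) = 1 + rec_len([6, 17, 50])
rec_len([6, 17, 50]) = 1 + rec_len([17, 50])
rec_len([17, 50]) = 1 + rec_len([50])
rec_len([50]) = 1 + rec_len([])
rec_len([]) = 0  (base case)
Unwinding: 1 + 1 + 1 + 1 + 1 + 1 + 1 + 1 + 1 + 0 = 9

9


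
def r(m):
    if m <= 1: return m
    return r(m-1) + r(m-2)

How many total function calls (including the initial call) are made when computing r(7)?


Let C(n) = total calls for r(n)
C(0) = 1, C(1) = 1
C(2) = 1 + C(1) + C(0) = 1 + 1 + 1 = 3
C(3) = 1 + C(2) + C(1) = 1 + 3 + 1 = 5
C(4) = 1 + C(3) + C(2) = 1 + 5 + 3 = 9
C(5) = 1 + C(4) + C(3) = 1 + 9 + 5 = 15
C(6) = 1 + C(5) + C(4) = 1 + 15 + 9 = 25
C(7) = 1 + C(6) + C(5) = 1 + 25 + 15 = 41

41


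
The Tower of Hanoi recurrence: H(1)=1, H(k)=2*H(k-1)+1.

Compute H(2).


H(2) = 2 * H(1) + 1
H(1) = 1  (base case)
H(2) = 2 * 1 + 1 = 3

3


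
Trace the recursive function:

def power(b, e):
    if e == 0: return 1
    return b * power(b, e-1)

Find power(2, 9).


power(2, 9)
= 2 * power(2, 8)
= 2 * 2 * power(2, 7)
= 2 * 2 * 2 * power(2, 6)
= 2 * 2 * 2 * 2 * power(2, 5)
= 2 * 2 * 2 * 2 * 2 * power(2, 4)
= 2 * 2 * 2 * 2 * 2 * 2 * power(2, 3)
= 2 * 2 * 2 * 2 * 2 * 2 * 2 * power(2, 2)
= 2 * 2 * 2 * 2 * 2 * 2 * 2 * 2 * power(2, 1)
= 2 * 2 * 2 * 2 * 2 * 2 * 2 * 2 * 2 * power(2, 0)
= 2 * 2 * 2 * 2 * 2 * 2 * 2 * 2 * 2 * 1
= 512

512


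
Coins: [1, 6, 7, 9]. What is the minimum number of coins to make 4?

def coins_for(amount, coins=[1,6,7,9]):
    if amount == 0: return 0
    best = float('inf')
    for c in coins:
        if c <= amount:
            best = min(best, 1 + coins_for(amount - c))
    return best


Building up with DP:
coins_for(0) = 0
coins_for(1) = min(1+coins_for(0)=1+0=1) = 1
coins_for(2) = min(1+coins_for(1)=1+1=2) = 2
coins_for(3) = min(1+coins_for(2)=1+2=3) = 3
coins_for(4) = min(1+coins_for(3)=1+3=4) = 4

4


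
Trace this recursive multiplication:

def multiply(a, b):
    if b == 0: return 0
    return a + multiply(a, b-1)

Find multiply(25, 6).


multiply(25, 6) = 25 + multiply(25, 5)
multiply(25, 5) = 25 + multiply(25, 4)
multiply(25, 4) = 25 + multiply(25, 3)
multiply(25, 3) = 25 + multiply(25, 2)
multiply(25, 2) = 25 + multiply(25, 1)
multiply(25, 1) = 25 + multiply(25, 0)
multiply(25, 0) = 0  (base case)
Total: 25 + 25 + 25 + 25 + 25 + 25 + 0 = 150

150


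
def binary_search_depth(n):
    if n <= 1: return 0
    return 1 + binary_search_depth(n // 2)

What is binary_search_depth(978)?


978 / 2 = 489
489 / 2 = 244
244 / 2 = 122
122 / 2 = 61
61 / 2 = 30
30 / 2 = 15
15 / 2 = 7
7 / 2 = 3
3 / 2 = 1
Reached 1 after 9 halvings

9


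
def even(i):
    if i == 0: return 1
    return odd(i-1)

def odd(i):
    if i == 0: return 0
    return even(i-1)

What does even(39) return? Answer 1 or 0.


even(39) = odd(38)
odd(38) = even(37)
even(37) = odd(36)
odd(36) = even(35)
even(35) = odd(34)
odd(34) = even(33)
even(33) = odd(32)
odd(32) = even(31)
even(31) = odd(30)
odd(30) = even(29)
even(29) = odd(28)
odd(28) = even(27)
even(27) = odd(26)
odd(26) = even(25)
even(25) = odd(24)
odd(24) = even(23)
even(23) = odd(22)
odd(22) = even(21)
even(21) = odd(20)
odd(20) = even(19)
even(19) = odd(18)
odd(18) = even(17)
even(17) = odd(16)
odd(16) = even(15)
even(15) = odd(14)
odd(14) = even(13)
even(13) = odd(12)
odd(12) = even(11)
even(11) = odd(10)
odd(10) = even(9)
even(9) = odd(8)
odd(8) = even(7)
even(7) = odd(6)
odd(6) = even(5)
even(5) = odd(4)
odd(4) = even(3)
even(3) = odd(2)
odd(2) = even(1)
even(1) = odd(0)
odd(0) = 0  (base case)
Result: 0

0


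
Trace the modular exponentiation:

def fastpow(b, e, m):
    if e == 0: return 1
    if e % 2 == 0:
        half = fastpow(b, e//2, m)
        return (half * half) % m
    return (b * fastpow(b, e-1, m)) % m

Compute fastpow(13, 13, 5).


fastpow(13, 13, 5): e is odd, compute fastpow(13, 12, 5)
  fastpow(13, 12, 5): e is even, compute fastpow(13, 6, 5)
    fastpow(13, 6, 5): e is even, compute fastpow(13, 3, 5)
      fastpow(13, 3, 5): e is odd, compute fastpow(13, 2, 5)
        fastpow(13, 2, 5): e is even, compute fastpow(13, 1, 5)
          fastpow(13, 1, 5): e is odd, compute fastpow(13, 0, 5)
          fastpow(13, 0, 5) = 1
          (13 * 1) % 5 = 3
        half=3, (3*3) % 5 = 4
      (13 * 4) % 5 = 2
    half=2, (2*2) % 5 = 4
  half=4, (4*4) % 5 = 1
(13 * 1) % 5 = 3

3


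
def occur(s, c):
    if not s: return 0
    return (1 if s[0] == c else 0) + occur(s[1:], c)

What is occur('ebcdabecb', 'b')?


s[0]='e' != 'b' -> 0
s[0]='b' == 'b' -> 1
s[0]='c' != 'b' -> 0
s[0]='d' != 'b' -> 0
s[0]='a' != 'b' -> 0
s[0]='b' == 'b' -> 1
s[0]='e' != 'b' -> 0
s[0]='c' != 'b' -> 0
s[0]='b' == 'b' -> 1
Sum: 0 + 1 + 0 + 0 + 0 + 1 + 0 + 0 + 1 = 3

3


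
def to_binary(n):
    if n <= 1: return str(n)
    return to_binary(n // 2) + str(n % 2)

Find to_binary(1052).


to_binary(1052) = to_binary(526) + '0'
to_binary(526) = to_binary(263) + '0'
to_binary(263) = to_binary(131) + '1'
to_binary(131) = to_binary(65) + '1'
to_binary(65) = to_binary(32) + '1'
to_binary(32) = to_binary(16) + '0'
to_binary(16) = to_binary(8) + '0'
to_binary(8) = to_binary(4) + '0'
to_binary(4) = to_binary(2) + '0'
to_binary(2) = to_binary(1) + '0'
to_binary(1) = '1'  (base case)
Concatenating: '1' + '0' + '0' + '0' + '0' + '0' + '1' + '1' + '1' + '0' + '0' = '10000011100'

10000011100


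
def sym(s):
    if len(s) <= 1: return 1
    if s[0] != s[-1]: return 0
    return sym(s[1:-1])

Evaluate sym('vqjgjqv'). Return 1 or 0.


sym('vqjgjqv'): s[0]='v' == s[-1]='v' -> check sym('qjgjq')
sym('qjgjq'): s[0]='q' == s[-1]='q' -> check sym('jgj')
sym('jgj'): s[0]='j' == s[-1]='j' -> check sym('g')
sym('g'): len <= 1 -> return 1  (base case)
Result: 1 (palindrome)

1


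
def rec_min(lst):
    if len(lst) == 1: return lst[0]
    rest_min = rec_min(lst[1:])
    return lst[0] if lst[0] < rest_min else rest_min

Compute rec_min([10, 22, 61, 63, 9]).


rec_min([10, 22, 61, 63, 9]): compare 10 with rec_min([22, 61, 63, 9])
rec_min([22, 61, 63, 9]): compare 22 with rec_min([61, 63, 9])
rec_min([61, 63, 9]): compare 61 with rec_min([63, 9])
rec_min([63, 9]): compare 63 with rec_min([9])
rec_min([9]) = 9  (base case)
Compare 63 with 9 -> 9
Compare 61 with 9 -> 9
Compare 22 with 9 -> 9
Compare 10 with 9 -> 9

9


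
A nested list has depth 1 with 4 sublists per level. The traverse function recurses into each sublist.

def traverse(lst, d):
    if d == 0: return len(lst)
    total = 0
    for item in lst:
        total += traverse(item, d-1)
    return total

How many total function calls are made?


At depth 0 (root): 1 call
At depth 1: each of 1 parents calls traverse on 4 children = 4 calls
Total: 1 + 4 = 5

5


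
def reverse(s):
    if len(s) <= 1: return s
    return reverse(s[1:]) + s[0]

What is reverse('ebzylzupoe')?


reverse('ebzylzupoe') = reverse('bzylzupoe') + 'e'
reverse('bzylzupoe') = reverse('zylzupoe') + 'b'
reverse('zylzupoe') = reverse('ylzupoe') + 'z'
reverse('ylzupoe') = reverse('lzupoe') + 'y'
reverse('lzupoe') = reverse('zupoe') + 'l'
reverse('zupoe') = reverse('upoe') + 'z'
reverse('upoe') = reverse('poe') + 'u'
reverse('poe') = reverse('oe') + 'p'
reverse('oe') = reverse('e') + 'o'
reverse('e') = 'e'  (base case)
Concatenating: 'e' + 'o' + 'p' + 'u' + 'z' + 'l' + 'y' + 'z' + 'b' + 'e' = 'eopuzlyzbe'

eopuzlyzbe


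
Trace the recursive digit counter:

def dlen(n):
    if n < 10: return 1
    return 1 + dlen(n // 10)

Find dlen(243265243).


dlen(243265243) = 1 + dlen(24326524)
dlen(24326524) = 1 + dlen(2432652)
dlen(2432652) = 1 + dlen(243265)
dlen(243265) = 1 + dlen(24326)
dlen(24326) = 1 + dlen(2432)
dlen(2432) = 1 + dlen(243)
dlen(243) = 1 + dlen(24)
dlen(24) = 1 + dlen(2)
dlen(2) = 1  (base case: 2 < 10)
Unwinding: 1 + 1 + 1 + 1 + 1 + 1 + 1 + 1 + 1 = 9

9


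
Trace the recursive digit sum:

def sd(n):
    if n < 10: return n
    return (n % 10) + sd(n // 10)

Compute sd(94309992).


sd(94309992) = 2 + sd(9430999)
sd(9430999) = 9 + sd(943099)
sd(943099) = 9 + sd(94309)
sd(94309) = 9 + sd(9430)
sd(9430) = 0 + sd(943)
sd(943) = 3 + sd(94)
sd(94) = 4 + sd(9)
sd(9) = 9  (base case)
Total: 2 + 9 + 9 + 9 + 0 + 3 + 4 + 9 = 45

45


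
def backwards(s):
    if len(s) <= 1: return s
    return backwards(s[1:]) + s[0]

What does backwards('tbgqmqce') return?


backwards('tbgqmqce') = backwards('bgqmqce') + 't'
backwards('bgqmqce') = backwards('gqmqce') + 'b'
backwards('gqmqce') = backwards('qmqce') + 'g'
backwards('qmqce') = backwards('mqce') + 'q'
backwards('mqce') = backwards('qce') + 'm'
backwards('qce') = backwards('ce') + 'q'
backwards('ce') = backwards('e') + 'c'
backwards('e') = 'e'  (base case)
Concatenating: 'e' + 'c' + 'q' + 'm' + 'q' + 'g' + 'b' + 't' = 'ecqmqgbt'

ecqmqgbt
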